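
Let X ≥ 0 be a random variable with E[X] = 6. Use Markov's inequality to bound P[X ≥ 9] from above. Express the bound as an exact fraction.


μ = E[X] = 6, a = 9.
Markov: P[X ≥ 9] ≤ μ/a = (6)/9 = 2/3.
Numerically: ≈ 0.6667.
(Since a = 9 > μ = 6.0000, the bound 2/3 is < 1 and informative.)

P[X ≥ 9] ≤ 2/3 ≈ 0.6667.


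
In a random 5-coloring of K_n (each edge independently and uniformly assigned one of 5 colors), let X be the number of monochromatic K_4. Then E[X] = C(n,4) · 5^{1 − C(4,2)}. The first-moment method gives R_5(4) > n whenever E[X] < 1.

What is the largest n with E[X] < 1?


We need C(n, 4) · 5^{1 − 6} < 1, i.e. C(n, 4) < 5^{6 − 1} = 3125.
Check values of n near the boundary:
  n = 12: C(12, 4) = 495; 495 < 3125? YES
  n = 13: C(13, 4) = 715; 715 < 3125? YES
  n = 14: C(14, 4) = 1001; 1001 < 3125? YES
  n = 15: C(15, 4) = 1365; 1365 < 3125? YES
  n = 16: C(16, 4) = 1820; 1820 < 3125? YES
  n = 17: C(17, 4) = 2380; 2380 < 3125? YES
  n = 18: C(18, 4) = 3060; 3060 < 3125? YES
  n = 19: C(19, 4) = 3876; 3876 < 3125? NO
  n = 20: C(20, 4) = 4845; 4845 < 3125? NO
  n = 21: C(21, 4) = 5985; 5985 < 3125? NO
The largest n with C(n, 4) < 3125 is n = 18 (where E[X] = 612/625 ≈ 0.97920). Hence R_5(4) > 18, i.e. R_5(4) ≥ 19.

Largest n = 18; hence R_5(4) > 18.


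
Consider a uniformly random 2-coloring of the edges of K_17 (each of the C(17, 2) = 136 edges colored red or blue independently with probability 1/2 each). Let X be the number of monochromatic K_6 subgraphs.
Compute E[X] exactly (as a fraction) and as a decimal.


Let X = Σ_S X_S over the C(17, 6) = 12376 subsets S of size 6, where X_S = 1 if the K_6 on S is monochromatic.
For a fixed S, the K_6 on S has C(6, 2) = 15 edges. P[all 15 edges red] = (1/2)^15, and likewise for blue, so P[monochromatic] = 2·(1/2)^15 = 2^{1 − 15} = 1/16384.
Summing: E[X] = C(17, 6) · 2^{1 − 15} = 12376 · 1/16384 = 1547/2048.
Numerically: E[X] ≈ 0.755371.

E[X] = C(17,6)·2^(1−C(6,2)) = 1547/2048 ≈ 0.755371.


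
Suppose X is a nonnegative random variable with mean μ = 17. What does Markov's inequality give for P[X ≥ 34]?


μ = E[X] = 17, a = 34.
Markov: P[X ≥ 34] ≤ μ/a = (17)/34 = 1/2.
Numerically: ≈ 0.50000.
(Since a = 34 > μ = 17.00000, the bound 1/2 is < 1 and informative.)

P[X ≥ 34] ≤ 1/2 ≈ 0.50000.


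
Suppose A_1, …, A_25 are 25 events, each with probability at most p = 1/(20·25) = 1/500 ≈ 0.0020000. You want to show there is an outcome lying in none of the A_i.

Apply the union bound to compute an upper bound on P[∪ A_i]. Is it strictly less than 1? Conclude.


Union bound: P[∪_{i=1}^{25} A_i] ≤ Σ_i P[A_i] ≤ 25·p = 25·(1/500) = 1/20.
Numerically: 1/20 ≈ 0.0500000.
Is 1/20 < 1? YES.
Since P[∪ A_i] ≤ 1/20 < 1, the complement has P[∩ A_i^c] ≥ 1 − 1/20 = 19/20 > 0, so some outcome avoids every A_i.

25·p = 1/20 ≈ 0.0500000; existence CERTIFIED by the union bound.


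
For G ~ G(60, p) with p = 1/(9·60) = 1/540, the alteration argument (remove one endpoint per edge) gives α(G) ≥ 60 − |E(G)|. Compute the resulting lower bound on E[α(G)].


E[|E(G)|] = C(60, 2)·p = 1770 · (1/540) = 59/18.
E[α(G)] ≥ n − E[|E(G)|] = 60 − 59/18 = 1021/18.
Numerically: ≈ 56.722.
(This is only a lower bound; the true E[α(G)] may be larger.)

E[α(G)] ≥ 1021/18 ≈ 56.722.


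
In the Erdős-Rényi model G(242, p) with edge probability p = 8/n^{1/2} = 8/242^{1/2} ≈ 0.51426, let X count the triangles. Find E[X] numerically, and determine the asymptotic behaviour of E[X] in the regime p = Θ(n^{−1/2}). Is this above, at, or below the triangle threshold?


Number of potential triangles: C(242, 3) = 2332880.
Each occurs with probability p³ ≈ (0.51426)³ ≈ 1.3600251e-01.
By linearity: E[X] = C(242, 3)·p³ ≈ 2332880 · 1.3600251e-01 ≈ 317277.52707.
Since α = 1/2 < 1, p = c/n^{1/2} ≫ 1/n is above the triangle threshold p ~ 1/n. Asymptotically E[X] ~ (c³/6)·n^{3(1−α)} = (8³/6)·n^{1.5} → ∞; triangles are abundant w.h.p.

E[X] ≈ 317277.52707; in regime p = Θ(1/n^{1/2}) E[X] diverges (above the triangle threshold p ~ 1/n).


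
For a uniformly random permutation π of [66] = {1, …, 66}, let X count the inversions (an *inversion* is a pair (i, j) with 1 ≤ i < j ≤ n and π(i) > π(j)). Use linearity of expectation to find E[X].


Write X = Σ X_I over the C(66, 2) = 2145 pairs i < j, with X_I the indicator of one inversion.
There are 2145 indicators.
For each fixed pair i < j, the values π(i) and π(j) are two distinct elements of {1, …, 66} in uniformly random order; by symmetry P[π(i) > π(j)] = 1/2.
By linearity: E[X] = 2145 · (1/2) = C(66, 2) · (1/2) = 2145/2 = 2145/2 ≈ 1072.500.

E[X] = 2145/2 = 1072.500.


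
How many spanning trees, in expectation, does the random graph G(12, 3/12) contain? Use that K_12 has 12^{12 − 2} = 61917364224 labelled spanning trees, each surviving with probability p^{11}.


K_12 has 12^{12 − 2} = 61917364224 labelled spanning trees.
For each such spanning tree H, let X_H = 1 if all 11 edges of H are present in G. Then P[X_H = 1] = p^{11} = (1/4)^{11} = 1/4194304.
By linearity: E[X] = Σ_H E[X_H] = 61917364224 · p^{11} = 61917364224 · 1/4194304 = 59049/4.
Numerically: E[X] ≈ 14762.

E[X] = 61917364224 · (1/4)^{11} = 59049/4 ≈ 14762.


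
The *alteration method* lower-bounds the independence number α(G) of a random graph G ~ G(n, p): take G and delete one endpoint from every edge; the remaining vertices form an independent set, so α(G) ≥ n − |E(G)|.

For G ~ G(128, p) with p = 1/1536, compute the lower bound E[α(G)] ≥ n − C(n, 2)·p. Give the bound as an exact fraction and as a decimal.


E[|E(G)|] = C(128, 2)·p = 8128 · (1/1536) = 127/24.
E[α(G)] ≥ n − E[|E(G)|] = 128 − 127/24 = 2945/24.
Numerically: ≈ 122.708.
(This is only a lower bound; the true E[α(G)] may be larger.)

E[α(G)] ≥ 2945/24 ≈ 122.708.


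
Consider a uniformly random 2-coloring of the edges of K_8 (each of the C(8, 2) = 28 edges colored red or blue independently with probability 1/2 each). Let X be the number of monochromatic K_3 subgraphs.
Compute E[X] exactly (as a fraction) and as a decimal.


Let X = Σ_S X_S over the C(8, 3) = 56 subsets S of size 3, where X_S = 1 if the K_3 on S is monochromatic.
For a fixed S, the K_3 on S has C(3, 2) = 3 edges. P[all 3 edges red] = (1/2)^3, and likewise for blue, so P[monochromatic] = 2·(1/2)^3 = 2^{1 − 3} = 1/4.
By linearity: E[X] = C(8, 3) · 2^{1 − 3} = 56 · 1/4 = 14.
Numerically: E[X] ≈ 14.000000.

E[X] = C(8,3)·2^(1−C(3,2)) = 14 ≈ 14.000000.


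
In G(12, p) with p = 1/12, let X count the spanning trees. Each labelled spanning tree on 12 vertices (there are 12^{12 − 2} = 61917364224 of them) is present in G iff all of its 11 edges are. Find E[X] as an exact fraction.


K_12 has 12^{12 − 2} = 61917364224 labelled spanning trees.
For each such spanning tree H, let X_H = 1 if all 11 edges of H are present in G. Then P[X_H = 1] = p^{11} = (1/12)^{11} = 1/743008370688.
Summing the indicators: E[X] = Σ_H E[X_H] = 61917364224 · p^{11} = 61917364224 · 1/743008370688 = 1/12.
Numerically: E[X] ≈ 0.0833333.

E[X] = 61917364224 · (1/12)^{11} = 1/12 ≈ 0.0833333.


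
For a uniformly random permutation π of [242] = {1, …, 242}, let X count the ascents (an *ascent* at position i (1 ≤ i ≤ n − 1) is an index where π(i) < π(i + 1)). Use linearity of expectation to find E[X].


Write X = Σ X_I over i = 1, …, 241, with X_I the indicator of one ascent.
There are 241 indicators.
For each fixed i, the pair (π(i), π(i+1)) is a uniformly random ordered pair of distinct values from {1, …, 242}; by symmetry P[π(i) < π(i+1)] = 1/2.
By linearity: E[X] = 241 · (1/2) = (242 − 1) · (1/2) = 241/2 ≈ 120.500.

E[X] = 241/2 = 120.500.


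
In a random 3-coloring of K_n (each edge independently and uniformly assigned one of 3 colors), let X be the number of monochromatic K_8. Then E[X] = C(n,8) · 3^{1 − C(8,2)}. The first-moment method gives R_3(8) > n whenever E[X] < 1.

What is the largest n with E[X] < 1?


We need C(n, 8) · 3^{1 − 28} < 1, i.e. C(n, 8) < 3^{28 − 1} = 7625597484987.
Check values of n near the boundary:
  n = 154: C(154, 8) = 6521818990995; 6521818990995 < 7625597484987? YES
  n = 155: C(155, 8) = 6876747915675; 6876747915675 < 7625597484987? YES
  n = 156: C(156, 8) = 7248464019225; 7248464019225 < 7625597484987? YES
  n = 157: C(157, 8) = 7637643295425; 7637643295425 < 7625597484987? NO
  n = 158: C(158, 8) = 8044984271181; 8044984271181 < 7625597484987? NO
The largest n with C(n, 8) < 7625597484987 is n = 156 (where E[X] = 805384891025/847288609443 ≈ 0.95054). Hence R_3(8) > 156, i.e. R_3(8) ≥ 157.

Largest n = 156; hence R_3(8) > 156.


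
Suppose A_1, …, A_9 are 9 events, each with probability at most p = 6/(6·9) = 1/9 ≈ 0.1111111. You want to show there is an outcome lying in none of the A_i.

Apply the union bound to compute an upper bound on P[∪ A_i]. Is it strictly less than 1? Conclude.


Union bound: P[∪_{i=1}^{9} A_i] ≤ Σ_i P[A_i] ≤ 9·p = 9·(1/9) = 1.
Numerically: 1 ≈ 1.0000000.
Is 1 < 1? NO.
Since the bound 1 is ≥ 1, the union bound is uninformative here; it does NOT by itself certify existence.

9·p = 1 ≈ 1.0000000; existence NOT certified by the union bound.


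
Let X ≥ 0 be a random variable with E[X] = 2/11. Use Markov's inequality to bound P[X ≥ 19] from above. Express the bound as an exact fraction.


μ = E[X] = 2/11, a = 19.
Markov: P[X ≥ 19] ≤ μ/a = (2/11)/19 = 2/209.
Numerically: ≈ 0.0096.
(Since a = 19 > μ = 0.1818, the bound 2/209 is < 1 and informative.)

P[X ≥ 19] ≤ 2/209 ≈ 0.0096.


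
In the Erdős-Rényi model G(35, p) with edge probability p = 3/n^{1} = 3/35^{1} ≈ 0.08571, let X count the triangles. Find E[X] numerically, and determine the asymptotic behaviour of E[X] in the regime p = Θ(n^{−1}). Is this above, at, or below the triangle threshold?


Number of potential triangles: C(35, 3) = 6545.
Each occurs with probability p³ ≈ (0.08571)³ ≈ 6.297376e-04.
By linearity: E[X] = C(35, 3)·p³ ≈ 6545 · 6.297376e-04 ≈ 4.1216.
Here α = 1, so p = 3/n is exactly at the triangle threshold p ~ 1/n. Asymptotically E[X] → c³/6 = 3³/6 = 9/2 ≈ 4.5000, a bounded constant. In this regime the triangle count is asymptotically Poisson(c³/6).

E[X] ≈ 4.1216; in regime p = Θ(1/n^{1}) E[X] stays bounded (at the triangle threshold p ~ 1/n).


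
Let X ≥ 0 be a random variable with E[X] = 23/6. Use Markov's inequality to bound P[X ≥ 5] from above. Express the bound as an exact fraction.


μ = E[X] = 23/6, a = 5.
Markov: P[X ≥ 5] ≤ μ/a = (23/6)/5 = 23/30.
Numerically: ≈ 0.7667.
(Since a = 5 > μ = 3.8333, the bound 23/30 is < 1 and informative.)

P[X ≥ 5] ≤ 23/30 ≈ 0.7667.


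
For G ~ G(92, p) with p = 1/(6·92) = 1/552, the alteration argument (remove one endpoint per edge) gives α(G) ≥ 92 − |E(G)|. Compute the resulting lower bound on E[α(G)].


E[|E(G)|] = C(92, 2)·p = 4186 · (1/552) = 91/12.
E[α(G)] ≥ n − E[|E(G)|] = 92 − 91/12 = 1013/12.
Numerically: ≈ 84.416667.
(This is only a lower bound; the true E[α(G)] may be larger.)

E[α(G)] ≥ 1013/12 ≈ 84.416667.


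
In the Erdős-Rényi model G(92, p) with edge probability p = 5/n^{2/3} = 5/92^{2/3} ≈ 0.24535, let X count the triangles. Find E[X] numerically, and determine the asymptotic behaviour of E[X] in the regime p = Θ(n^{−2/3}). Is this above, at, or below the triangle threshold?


Number of potential triangles: C(92, 3) = 125580.
Each occurs with probability p³ ≈ (0.24535)³ ≈ 1.4768431e-02.
By linearity: E[X] = C(92, 3)·p³ ≈ 125580 · 1.4768431e-02 ≈ 1854.61957.
Since α = 2/3 < 1, p = c/n^{2/3} ≫ 1/n is above the triangle threshold p ~ 1/n. Asymptotically E[X] ~ (c³/6)·n^{3(1−α)} = (5³/6)·n^{1} → ∞; triangles are abundant w.h.p.

E[X] ≈ 1854.61957; in regime p = Θ(1/n^{2/3}) E[X] diverges (above the triangle threshold p ~ 1/n).


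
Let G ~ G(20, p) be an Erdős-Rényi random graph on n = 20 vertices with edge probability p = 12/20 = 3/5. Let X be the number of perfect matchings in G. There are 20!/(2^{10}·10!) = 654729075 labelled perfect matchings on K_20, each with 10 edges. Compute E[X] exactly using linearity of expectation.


K_20 has 20!/(2^{10}·10!) = 654729075 labelled perfect matchings.
For each such perfect matching H, let X_H = 1 if all 10 edges of H are present in G. Then P[X_H = 1] = p^{10} = (3/5)^{10} = 59049/9765625.
By linearity of expectation: E[X] = Σ_H E[X_H] = 654729075 · p^{10} = 654729075 · 59049/9765625 = 1546443885987/390625.
Numerically: E[X] ≈ 3.96e+06.

E[X] = 654729075 · (3/5)^{10} = 1546443885987/390625 ≈ 3.96e+06.


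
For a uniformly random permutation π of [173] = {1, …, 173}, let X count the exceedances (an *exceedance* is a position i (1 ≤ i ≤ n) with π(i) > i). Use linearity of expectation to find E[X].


Write X = Σ_{i=1}^{173} X_i, where X_i = 1_{π(i) > i}.
For each fixed i, π(i) is uniform over {1, …, 173} (marginal of a uniform permutation), so P[π(i) > i] = (n − i)/n. Summing: Σ_{i=1}^{173} (n − i)/n = (0 + 1 + … + 172)/173 = 173(173 − 1)/(2·173) = (173 − 1)/2.
Hence E[X] = Σ_{i=1}^{173} (173 − i)/173 = 86 ≈ 86.000.

E[X] = 86 = 86.000.


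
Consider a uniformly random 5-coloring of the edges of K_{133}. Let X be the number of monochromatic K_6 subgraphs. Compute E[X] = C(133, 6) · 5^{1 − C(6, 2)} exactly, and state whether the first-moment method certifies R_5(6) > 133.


E[X] = C(133, 6) · 5^{1 − 15} = 6856577728 · 5^{−14} = 6856577728/6103515625.
As a reduced fraction: E[X] = 6856577728/6103515625 ≈ 1.123382.
Is E[X] < 1? NO.
Since E[X] ≥ 1, the first-moment bound is inconclusive at n = 133; it does NOT by itself certify R_5(6) > 133.

E[X] = 6856577728/6103515625 ≈ 1.123382; E[X] ≥ 1; first-moment method inconclusive here.


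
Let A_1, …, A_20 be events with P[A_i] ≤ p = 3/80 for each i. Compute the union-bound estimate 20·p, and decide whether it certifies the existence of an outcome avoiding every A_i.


Union bound: P[∪_{i=1}^{20} A_i] ≤ Σ_i P[A_i] ≤ 20·p = 20·(3/80) = 3/4.
Numerically: 3/4 ≈ 0.7500.
Is 3/4 < 1? YES.
Since P[∪ A_i] ≤ 3/4 < 1, the complement has P[∩ A_i^c] ≥ 1 − 3/4 = 1/4 > 0, so some outcome avoids every A_i.

20·p = 3/4 ≈ 0.7500; existence CERTIFIED by the union bound.


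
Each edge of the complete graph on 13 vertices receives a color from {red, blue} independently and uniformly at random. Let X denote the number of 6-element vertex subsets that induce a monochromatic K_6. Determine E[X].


Let X = Σ_S X_S over the C(13, 6) = 1716 subsets S of size 6, where X_S = 1 if the K_6 on S is monochromatic.
For a fixed S, the K_6 on S has C(6, 2) = 15 edges. P[all 15 edges red] = (1/2)^15, and likewise for blue, so P[monochromatic] = 2·(1/2)^15 = 2^{1 − 15} = 1/16384.
Summing: E[X] = C(13, 6) · 2^{1 − 15} = 1716 · 1/16384 = 429/4096.
Numerically: E[X] ≈ 0.1047.

E[X] = C(13,6)·2^(1−C(6,2)) = 429/4096 ≈ 0.1047.


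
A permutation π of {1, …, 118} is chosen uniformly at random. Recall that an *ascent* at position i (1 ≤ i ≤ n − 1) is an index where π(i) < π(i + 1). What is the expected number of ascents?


Write X = Σ X_I over i = 1, …, 117, with X_I the indicator of one ascent.
There are 117 indicators.
For each fixed i, the pair (π(i), π(i+1)) is a uniformly random ordered pair of distinct values from {1, …, 118}; by symmetry P[π(i) < π(i+1)] = 1/2.
By linearity: E[X] = 117 · (1/2) = (118 − 1) · (1/2) = 117/2 ≈ 58.500000.

E[X] = 117/2 = 58.500000.


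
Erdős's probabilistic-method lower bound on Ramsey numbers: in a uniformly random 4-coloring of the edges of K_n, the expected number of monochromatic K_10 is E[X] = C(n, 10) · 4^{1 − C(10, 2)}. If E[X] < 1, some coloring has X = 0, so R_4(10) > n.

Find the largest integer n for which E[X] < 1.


We need C(n, 10) · 4^{1 − 45} < 1, i.e. C(n, 10) < 4^{45 − 1} = 309485009821345068724781056.
Check values of n near the boundary:
  n = 2021: C(2021, 10) = 306347841644770462864800616; 306347841644770462864800616 < 309485009821345068724781056? YES
  n = 2022: C(2022, 10) = 307870445231474093395937796; 307870445231474093395937796 < 309485009821345068724781056? YES
  n = 2023: C(2023, 10) = 309399856285778485315440716; 309399856285778485315440716 < 309485009821345068724781056? YES
  n = 2024: C(2024, 10) = 310936101848269937576192656; 310936101848269937576192656 < 309485009821345068724781056? NO
  n = 2025: C(2025, 10) = 312479209053472269772600560; 312479209053472269772600560 < 309485009821345068724781056? NO
The largest n with C(n, 10) < 309485009821345068724781056 is n = 2023 (where E[X] = 77349964071444621328860179/77371252455336267181195264 ≈ 0.9997). Hence R_4(10) > 2023, i.e. R_4(10) ≥ 2024.

Largest n = 2023; hence R_4(10) > 2023.


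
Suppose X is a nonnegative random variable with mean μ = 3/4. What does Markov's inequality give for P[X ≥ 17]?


μ = E[X] = 3/4, a = 17.
Markov: P[X ≥ 17] ≤ μ/a = (3/4)/17 = 3/68.
Numerically: ≈ 0.044118.
(Since a = 17 > μ = 0.750000, the bound 3/68 is < 1 and informative.)

P[X ≥ 17] ≤ 3/68 ≈ 0.044118.


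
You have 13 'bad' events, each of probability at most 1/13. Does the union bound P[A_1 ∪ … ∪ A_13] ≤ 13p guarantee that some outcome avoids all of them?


Union bound: P[∪_{i=1}^{13} A_i] ≤ Σ_i P[A_i] ≤ 13·p = 13·(1/13) = 1.
Numerically: 1 ≈ 1.00000.
Is 1 < 1? NO.
Since the bound 1 is ≥ 1, the union bound is uninformative here; it does NOT by itself certify existence.

13·p = 1 ≈ 1.00000; existence NOT certified by the union bound.


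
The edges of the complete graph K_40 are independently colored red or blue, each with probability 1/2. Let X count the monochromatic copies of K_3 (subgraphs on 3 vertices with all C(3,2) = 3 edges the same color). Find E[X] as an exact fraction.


Let X = Σ_S X_S over the C(40, 3) = 9880 subsets S of size 3, where X_S = 1 if the K_3 on S is monochromatic.
For a fixed S, the K_3 on S has C(3, 2) = 3 edges. P[all 3 edges red] = (1/2)^3, and likewise for blue, so P[monochromatic] = 2·(1/2)^3 = 2^{1 − 3} = 1/4.
Summing: E[X] = C(40, 3) · 2^{1 − 3} = 9880 · 1/4 = 2470.
Numerically: E[X] ≈ 2470.000.

E[X] = C(40,3)·2^(1−C(3,2)) = 2470 ≈ 2470.000.


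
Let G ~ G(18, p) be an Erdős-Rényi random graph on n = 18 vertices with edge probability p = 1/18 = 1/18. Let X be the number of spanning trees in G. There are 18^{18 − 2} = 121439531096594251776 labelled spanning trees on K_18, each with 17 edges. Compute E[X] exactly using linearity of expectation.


K_18 has 18^{18 − 2} = 121439531096594251776 labelled spanning trees.
For each such spanning tree H, let X_H = 1 if all 17 edges of H are present in G. Then P[X_H = 1] = p^{17} = (1/18)^{17} = 1/2185911559738696531968.
By linearity of expectation: E[X] = Σ_H E[X_H] = 121439531096594251776 · p^{17} = 121439531096594251776 · 1/2185911559738696531968 = 1/18.
Numerically: E[X] ≈ 0.055556.

E[X] = 121439531096594251776 · (1/18)^{17} = 1/18 ≈ 0.055556.


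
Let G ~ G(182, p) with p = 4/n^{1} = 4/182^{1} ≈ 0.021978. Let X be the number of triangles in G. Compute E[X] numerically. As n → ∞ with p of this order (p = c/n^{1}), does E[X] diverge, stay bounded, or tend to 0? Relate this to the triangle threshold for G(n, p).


Number of potential triangles: C(182, 3) = 988260.
Each occurs with probability p³ ≈ (0.021978)³ ≈ 1.06161198e-05.
By linearity: E[X] = C(182, 3)·p³ ≈ 988260 · 1.06161198e-05 ≈ 10.491487.
Here α = 1, so p = 4/n is exactly at the triangle threshold p ~ 1/n. Asymptotically E[X] → c³/6 = 4³/6 = 32/3 ≈ 10.666667, a bounded constant. In this regime the triangle count is asymptotically Poisson(c³/6).

E[X] ≈ 10.491487; in regime p = Θ(1/n^{1}) E[X] stays bounded (at the triangle threshold p ~ 1/n).


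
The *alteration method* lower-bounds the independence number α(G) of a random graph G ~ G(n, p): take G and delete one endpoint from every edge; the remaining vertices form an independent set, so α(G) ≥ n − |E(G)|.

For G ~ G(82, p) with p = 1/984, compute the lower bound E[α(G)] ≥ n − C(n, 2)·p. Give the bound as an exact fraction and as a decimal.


E[|E(G)|] = C(82, 2)·p = 3321 · (1/984) = 27/8.
E[α(G)] ≥ n − E[|E(G)|] = 82 − 27/8 = 629/8.
Numerically: ≈ 78.62500.
(This is only a lower bound; the true E[α(G)] may be larger.)

E[α(G)] ≥ 629/8 ≈ 78.62500.


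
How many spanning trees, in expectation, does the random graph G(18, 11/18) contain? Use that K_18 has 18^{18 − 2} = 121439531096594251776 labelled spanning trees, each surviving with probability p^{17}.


K_18 has 18^{18 − 2} = 121439531096594251776 labelled spanning trees.
For each such spanning tree H, let X_H = 1 if all 17 edges of H are present in G. Then P[X_H = 1] = p^{17} = (11/18)^{17} = 505447028499293771/2185911559738696531968.
By linearity: E[X] = Σ_H E[X_H] = 121439531096594251776 · p^{17} = 121439531096594251776 · 505447028499293771/2185911559738696531968 = 505447028499293771/18.
Numerically: E[X] ≈ 2.808e+16.

E[X] = 121439531096594251776 · (11/18)^{17} = 505447028499293771/18 ≈ 2.808e+16.


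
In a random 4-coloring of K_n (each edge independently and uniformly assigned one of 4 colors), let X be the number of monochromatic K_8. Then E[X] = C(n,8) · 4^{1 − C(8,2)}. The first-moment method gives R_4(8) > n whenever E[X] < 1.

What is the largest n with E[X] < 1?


We need C(n, 8) · 4^{1 − 28} < 1, i.e. C(n, 8) < 4^{28 − 1} = 18014398509481984.
Check values of n near the boundary:
  n = 403: C(403, 8) = 16090020602228430; 16090020602228430 < 18014398509481984? YES
  n = 404: C(404, 8) = 16415071523485570; 16415071523485570 < 18014398509481984? YES
  n = 405: C(405, 8) = 16745853821188050; 16745853821188050 < 18014398509481984? YES
  n = 406: C(406, 8) = 17082453897995850; 17082453897995850 < 18014398509481984? YES
  n = 407: C(407, 8) = 17424959239309050; 17424959239309050 < 18014398509481984? YES
  n = 408: C(408, 8) = 17773458424095231; 17773458424095231 < 18014398509481984? YES
  n = 409: C(409, 8) = 18128041135797879; 18128041135797879 < 18014398509481984? NO
  n = 410: C(410, 8) = 18488798173326195; 18488798173326195 < 18014398509481984? NO
The largest n with C(n, 8) < 18014398509481984 is n = 408 (where E[X] = 17773458424095231/18014398509481984 ≈ 0.9866). Hence R_4(8) > 408, i.e. R_4(8) ≥ 409.

Largest n = 408; hence R_4(8) > 408.


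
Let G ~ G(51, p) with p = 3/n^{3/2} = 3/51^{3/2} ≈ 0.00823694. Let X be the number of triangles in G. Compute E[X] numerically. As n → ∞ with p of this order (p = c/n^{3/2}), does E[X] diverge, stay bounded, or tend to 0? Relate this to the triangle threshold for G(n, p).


Number of potential triangles: C(51, 3) = 20825.
Each occurs with probability p³ ≈ (0.00823694)³ ≈ 5.58853496e-07.
By linearity: E[X] = C(51, 3)·p³ ≈ 20825 · 5.58853496e-07 ≈ 0.011638.
Since α = 3/2 > 1, p = c/n^{3/2} = o(1/n) is below the triangle threshold p ~ 1/n. Asymptotically E[X] ~ (c³/6)·n^{3(1−α)} = (3³/6)·n^{-1.5} → 0, so by Markov's inequality G has no triangles w.h.p.

E[X] ≈ 0.011638; in regime p = Θ(1/n^{3/2}) E[X] tends to 0 (below the triangle threshold p ~ 1/n).


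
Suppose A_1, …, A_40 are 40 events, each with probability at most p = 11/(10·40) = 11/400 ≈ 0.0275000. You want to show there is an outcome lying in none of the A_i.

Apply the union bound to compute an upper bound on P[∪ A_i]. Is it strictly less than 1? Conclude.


Union bound: P[∪_{i=1}^{40} A_i] ≤ Σ_i P[A_i] ≤ 40·p = 40·(11/400) = 11/10.
Numerically: 11/10 ≈ 1.1000000.
Is 11/10 < 1? NO.
Since the bound 11/10 is ≥ 1, the union bound is uninformative here; it does NOT by itself certify existence.

40·p = 11/10 ≈ 1.1000000; existence NOT certified by the union bound.


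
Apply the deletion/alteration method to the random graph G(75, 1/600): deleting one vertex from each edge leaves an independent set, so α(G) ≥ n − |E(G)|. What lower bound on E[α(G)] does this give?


E[|E(G)|] = C(75, 2)·p = 2775 · (1/600) = 37/8.
E[α(G)] ≥ n − E[|E(G)|] = 75 − 37/8 = 563/8.
Numerically: ≈ 70.37500.
(This is only a lower bound; the true E[α(G)] may be larger.)

E[α(G)] ≥ 563/8 ≈ 70.37500.


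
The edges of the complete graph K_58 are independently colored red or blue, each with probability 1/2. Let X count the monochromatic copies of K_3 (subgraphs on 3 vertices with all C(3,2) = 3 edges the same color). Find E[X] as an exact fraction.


Let X = Σ_S X_S over the C(58, 3) = 30856 subsets S of size 3, where X_S = 1 if the K_3 on S is monochromatic.
For a fixed S, the K_3 on S has C(3, 2) = 3 edges. P[all 3 edges red] = (1/2)^3, and likewise for blue, so P[monochromatic] = 2·(1/2)^3 = 2^{1 − 3} = 1/4.
By linearity of expectation: E[X] = C(58, 3) · 2^{1 − 3} = 30856 · 1/4 = 7714.
Numerically: E[X] ≈ 7714.0000.

E[X] = C(58,3)·2^(1−C(3,2)) = 7714 ≈ 7714.0000.


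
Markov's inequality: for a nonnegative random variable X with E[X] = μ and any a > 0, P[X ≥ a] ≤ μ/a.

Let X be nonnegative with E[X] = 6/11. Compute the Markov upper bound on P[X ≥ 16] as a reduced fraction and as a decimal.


μ = E[X] = 6/11, a = 16.
Markov: P[X ≥ 16] ≤ μ/a = (6/11)/16 = 3/88.
Numerically: ≈ 0.03409.
(Since a = 16 > μ = 0.54545, the bound 3/88 is < 1 and informative.)

P[X ≥ 16] ≤ 3/88 ≈ 0.03409.


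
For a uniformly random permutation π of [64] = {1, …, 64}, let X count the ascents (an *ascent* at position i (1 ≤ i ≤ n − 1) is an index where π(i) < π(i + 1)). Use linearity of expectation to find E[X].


Write X = Σ X_I over i = 1, …, 63, with X_I the indicator of one ascent.
There are 63 indicators.
For each fixed i, the pair (π(i), π(i+1)) is a uniformly random ordered pair of distinct values from {1, …, 64}; by symmetry P[π(i) < π(i+1)] = 1/2.
By linearity: E[X] = 63 · (1/2) = (64 − 1) · (1/2) = 63/2 ≈ 31.50000.

E[X] = 63/2 = 31.50000.


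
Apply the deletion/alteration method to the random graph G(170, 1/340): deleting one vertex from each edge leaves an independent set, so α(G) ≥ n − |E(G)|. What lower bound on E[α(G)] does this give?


E[|E(G)|] = C(170, 2)·p = 14365 · (1/340) = 169/4.
E[α(G)] ≥ n − E[|E(G)|] = 170 − 169/4 = 511/4.
Numerically: ≈ 127.7500.
(This is only a lower bound; the true E[α(G)] may be larger.)

E[α(G)] ≥ 511/4 ≈ 127.7500.


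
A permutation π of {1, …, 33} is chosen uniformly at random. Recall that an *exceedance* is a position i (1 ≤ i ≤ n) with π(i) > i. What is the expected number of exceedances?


Write X = Σ_{i=1}^{33} X_i, where X_i = 1_{π(i) > i}.
For each fixed i, π(i) is uniform over {1, …, 33} (marginal of a uniform permutation), so P[π(i) > i] = (n − i)/n. Summing: Σ_{i=1}^{33} (n − i)/n = (0 + 1 + … + 32)/33 = 33(33 − 1)/(2·33) = (33 − 1)/2.
Hence E[X] = Σ_{i=1}^{33} (33 − i)/33 = 16 ≈ 16.000.

E[X] = 16 = 16.000.


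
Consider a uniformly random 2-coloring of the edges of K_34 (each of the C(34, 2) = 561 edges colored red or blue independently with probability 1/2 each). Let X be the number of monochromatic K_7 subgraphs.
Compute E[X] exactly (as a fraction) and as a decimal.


Let X = Σ_S X_S over the C(34, 7) = 5379616 subsets S of size 7, where X_S = 1 if the K_7 on S is monochromatic.
For a fixed S, the K_7 on S has C(7, 2) = 21 edges. P[all 21 edges red] = (1/2)^21, and likewise for blue, so P[monochromatic] = 2·(1/2)^21 = 2^{1 − 21} = 1/1048576.
By linearity of expectation: E[X] = C(34, 7) · 2^{1 − 21} = 5379616 · 1/1048576 = 168113/32768.
Numerically: E[X] ≈ 5.1304.

E[X] = C(34,7)·2^(1−C(7,2)) = 168113/32768 ≈ 5.1304.


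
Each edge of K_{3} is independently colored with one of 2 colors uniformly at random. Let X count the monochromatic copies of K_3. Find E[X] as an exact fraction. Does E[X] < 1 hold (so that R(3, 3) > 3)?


E[X] = C(3, 3) · 2^{1 − 3} = 1 · 2^{−2} = 1/4.
As a reduced fraction: E[X] = 1/4 ≈ 0.250.
Is E[X] < 1? YES.
Since E[X] < 1, there exists a 2-coloring of K_{3} with no monochromatic K_3; hence R(3, 3) > 3.

E[X] = 1/4 ≈ 0.250; E[X] < 1, so R(3, 3) > 3.


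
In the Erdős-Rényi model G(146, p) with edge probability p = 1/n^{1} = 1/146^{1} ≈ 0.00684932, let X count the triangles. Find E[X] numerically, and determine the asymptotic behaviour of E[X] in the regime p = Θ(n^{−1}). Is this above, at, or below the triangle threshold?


Number of potential triangles: C(146, 3) = 508080.
Each occurs with probability p³ ≈ (0.00684932)³ ≈ 3.21322719e-07.
By linearity: E[X] = C(146, 3)·p³ ≈ 508080 · 3.21322719e-07 ≈ 0.163258.
Here α = 1, so p = 1/n is exactly at the triangle threshold p ~ 1/n. Asymptotically E[X] → c³/6 = 1³/6 = 1/6 ≈ 0.166667, a bounded constant. In this regime the triangle count is asymptotically Poisson(c³/6).

E[X] ≈ 0.163258; in regime p = Θ(1/n^{1}) E[X] stays bounded (at the triangle threshold p ~ 1/n).


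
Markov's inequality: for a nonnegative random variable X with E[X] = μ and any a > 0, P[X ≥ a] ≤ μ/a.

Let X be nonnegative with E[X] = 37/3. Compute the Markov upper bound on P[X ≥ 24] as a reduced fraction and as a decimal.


μ = E[X] = 37/3, a = 24.
Markov: P[X ≥ 24] ≤ μ/a = (37/3)/24 = 37/72.
Numerically: ≈ 0.514.
(Since a = 24 > μ = 12.333, the bound 37/72 is < 1 and informative.)

P[X ≥ 24] ≤ 37/72 ≈ 0.514.


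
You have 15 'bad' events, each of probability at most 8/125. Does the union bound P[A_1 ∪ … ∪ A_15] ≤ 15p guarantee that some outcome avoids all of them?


Union bound: P[∪_{i=1}^{15} A_i] ≤ Σ_i P[A_i] ≤ 15·p = 15·(8/125) = 24/25.
Numerically: 24/25 ≈ 0.9600.
Is 24/25 < 1? YES.
Since P[∪ A_i] ≤ 24/25 < 1, the complement has P[∩ A_i^c] ≥ 1 − 24/25 = 1/25 > 0, so some outcome avoids every A_i.

15·p = 24/25 ≈ 0.9600; existence CERTIFIED by the union bound.


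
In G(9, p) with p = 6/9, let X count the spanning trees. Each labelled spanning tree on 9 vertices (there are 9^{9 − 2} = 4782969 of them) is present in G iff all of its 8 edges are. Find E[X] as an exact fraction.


K_9 has 9^{9 − 2} = 4782969 labelled spanning trees.
For each such spanning tree H, let X_H = 1 if all 8 edges of H are present in G. Then P[X_H = 1] = p^{8} = (2/3)^{8} = 256/6561.
By linearity of expectation: E[X] = Σ_H E[X_H] = 4782969 · p^{8} = 4782969 · 256/6561 = 186624.
Numerically: E[X] ≈ 1.8662e+05.

E[X] = 4782969 · (2/3)^{8} = 186624 ≈ 1.8662e+05.


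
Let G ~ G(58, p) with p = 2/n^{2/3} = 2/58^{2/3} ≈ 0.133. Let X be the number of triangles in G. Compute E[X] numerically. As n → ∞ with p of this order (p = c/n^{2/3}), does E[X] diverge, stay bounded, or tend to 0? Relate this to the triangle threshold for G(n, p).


Number of potential triangles: C(58, 3) = 30856.
Each occurs with probability p³ ≈ (0.133)³ ≈ 2.37812e-03.
By linearity: E[X] = C(58, 3)·p³ ≈ 30856 · 2.37812e-03 ≈ 73.379.
Since α = 2/3 < 1, p = c/n^{2/3} ≫ 1/n is above the triangle threshold p ~ 1/n. Asymptotically E[X] ~ (c³/6)·n^{3(1−α)} = (2³/6)·n^{1} → ∞; triangles are abundant w.h.p.

E[X] ≈ 73.379; in regime p = Θ(1/n^{2/3}) E[X] diverges (above the triangle threshold p ~ 1/n).


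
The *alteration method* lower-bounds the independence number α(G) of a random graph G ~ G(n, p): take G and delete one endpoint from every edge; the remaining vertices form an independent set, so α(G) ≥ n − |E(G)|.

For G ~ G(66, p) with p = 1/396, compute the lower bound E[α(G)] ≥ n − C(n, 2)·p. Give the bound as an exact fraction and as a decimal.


E[|E(G)|] = C(66, 2)·p = 2145 · (1/396) = 65/12.
E[α(G)] ≥ n − E[|E(G)|] = 66 − 65/12 = 727/12.
Numerically: ≈ 60.583.
(This is only a lower bound; the true E[α(G)] may be larger.)

E[α(G)] ≥ 727/12 ≈ 60.583.


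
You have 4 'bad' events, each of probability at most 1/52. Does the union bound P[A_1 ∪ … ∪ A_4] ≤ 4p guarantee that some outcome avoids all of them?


Union bound: P[∪_{i=1}^{4} A_i] ≤ Σ_i P[A_i] ≤ 4·p = 4·(1/52) = 1/13.
Numerically: 1/13 ≈ 0.07692.
Is 1/13 < 1? YES.
Since P[∪ A_i] ≤ 1/13 < 1, the complement has P[∩ A_i^c] ≥ 1 − 1/13 = 12/13 > 0, so some outcome avoids every A_i.

4·p = 1/13 ≈ 0.07692; existence CERTIFIED by the union bound.


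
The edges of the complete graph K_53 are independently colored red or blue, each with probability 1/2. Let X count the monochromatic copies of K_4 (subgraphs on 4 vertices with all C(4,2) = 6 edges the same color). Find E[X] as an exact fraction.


Let X = Σ_S X_S over the C(53, 4) = 292825 subsets S of size 4, where X_S = 1 if the K_4 on S is monochromatic.
For a fixed S, the K_4 on S has C(4, 2) = 6 edges. P[all 6 edges red] = (1/2)^6, and likewise for blue, so P[monochromatic] = 2·(1/2)^6 = 2^{1 − 6} = 1/32.
By linearity of expectation: E[X] = C(53, 4) · 2^{1 − 6} = 292825 · 1/32 = 292825/32.
Numerically: E[X] ≈ 9150.781250.

E[X] = C(53,4)·2^(1−C(4,2)) = 292825/32 ≈ 9150.781250.


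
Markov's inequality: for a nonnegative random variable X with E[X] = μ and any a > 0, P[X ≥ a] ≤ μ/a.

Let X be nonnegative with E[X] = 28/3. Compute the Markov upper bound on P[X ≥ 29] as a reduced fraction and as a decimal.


μ = E[X] = 28/3, a = 29.
Markov: P[X ≥ 29] ≤ μ/a = (28/3)/29 = 28/87.
Numerically: ≈ 0.321839.
(Since a = 29 > μ = 9.333333, the bound 28/87 is < 1 and informative.)

P[X ≥ 29] ≤ 28/87 ≈ 0.321839.


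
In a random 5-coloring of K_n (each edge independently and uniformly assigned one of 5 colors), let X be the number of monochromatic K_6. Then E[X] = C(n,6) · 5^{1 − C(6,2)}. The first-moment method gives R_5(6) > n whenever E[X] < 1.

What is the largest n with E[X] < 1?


We need C(n, 6) · 5^{1 − 15} < 1, i.e. C(n, 6) < 5^{15 − 1} = 6103515625.
Check values of n near the boundary:
  n = 128: C(128, 6) = 5423611200; 5423611200 < 6103515625? YES
  n = 129: C(129, 6) = 5688177600; 5688177600 < 6103515625? YES
  n = 130: C(130, 6) = 5963412000; 5963412000 < 6103515625? YES
  n = 131: C(131, 6) = 6249655776; 6249655776 < 6103515625? NO
  n = 132: C(132, 6) = 6547258432; 6547258432 < 6103515625? NO
  n = 133: C(133, 6) = 6856577728; 6856577728 < 6103515625? NO
The largest n with C(n, 6) < 6103515625 is n = 130 (where E[X] = 47707296/48828125 ≈ 0.97705). Hence R_5(6) > 130, i.e. R_5(6) ≥ 131.

Largest n = 130; hence R_5(6) > 130.


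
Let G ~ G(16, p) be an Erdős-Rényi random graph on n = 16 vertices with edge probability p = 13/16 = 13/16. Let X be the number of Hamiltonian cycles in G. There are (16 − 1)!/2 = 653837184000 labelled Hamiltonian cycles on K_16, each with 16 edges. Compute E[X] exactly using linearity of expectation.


K_16 has (16 − 1)!/2 = 653837184000 labelled Hamiltonian cycles.
For each such Hamiltonian cycle H, let X_H = 1 if all 16 edges of H are present in G. Then P[X_H = 1] = p^{16} = (13/16)^{16} = 665416609183179841/18446744073709551616.
By linearity of expectation: E[X] = Σ_H E[X_H] = 653837184000 · p^{16} = 653837184000 · 665416609183179841/18446744073709551616 = 424877072202303561918952875/18014398509481984.
Numerically: E[X] ≈ 2.3585e+10.

E[X] = 653837184000 · (13/16)^{16} = 424877072202303561918952875/18014398509481984 ≈ 2.3585e+10.


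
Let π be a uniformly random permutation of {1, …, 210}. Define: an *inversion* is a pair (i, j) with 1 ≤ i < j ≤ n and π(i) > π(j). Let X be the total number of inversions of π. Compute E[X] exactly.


Write X = Σ X_I over the C(210, 2) = 21945 pairs i < j, with X_I the indicator of one inversion.
There are 21945 indicators.
For each fixed pair i < j, the values π(i) and π(j) are two distinct elements of {1, …, 210} in uniformly random order; by symmetry P[π(i) > π(j)] = 1/2.
By linearity: E[X] = 21945 · (1/2) = C(210, 2) · (1/2) = 21945/2 = 21945/2 ≈ 10972.500.

E[X] = 21945/2 = 10972.500.


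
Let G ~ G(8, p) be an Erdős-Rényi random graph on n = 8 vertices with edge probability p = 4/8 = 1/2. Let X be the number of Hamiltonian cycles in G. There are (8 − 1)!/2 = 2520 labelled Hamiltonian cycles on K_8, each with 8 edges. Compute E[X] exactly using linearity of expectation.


K_8 has (8 − 1)!/2 = 2520 labelled Hamiltonian cycles.
For each such Hamiltonian cycle H, let X_H = 1 if all 8 edges of H are present in G. Then P[X_H = 1] = p^{8} = (1/2)^{8} = 1/256.
By linearity of expectation: E[X] = Σ_H E[X_H] = 2520 · p^{8} = 2520 · 1/256 = 315/32.
Numerically: E[X] ≈ 9.844.

E[X] = 2520 · (1/2)^{8} = 315/32 ≈ 9.844.


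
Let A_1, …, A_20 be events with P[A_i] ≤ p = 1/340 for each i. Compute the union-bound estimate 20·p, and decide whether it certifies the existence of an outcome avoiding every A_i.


Union bound: P[∪_{i=1}^{20} A_i] ≤ Σ_i P[A_i] ≤ 20·p = 20·(1/340) = 1/17.
Numerically: 1/17 ≈ 0.059.
Is 1/17 < 1? YES.
Since P[∪ A_i] ≤ 1/17 < 1, the complement has P[∩ A_i^c] ≥ 1 − 1/17 = 16/17 > 0, so some outcome avoids every A_i.

20·p = 1/17 ≈ 0.059; existence CERTIFIED by the union bound.


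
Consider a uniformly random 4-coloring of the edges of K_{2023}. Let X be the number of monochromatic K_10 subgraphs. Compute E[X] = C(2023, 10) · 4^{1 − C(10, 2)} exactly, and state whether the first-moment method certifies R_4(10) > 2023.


E[X] = C(2023, 10) · 4^{1 − 45} = 309399856285778485315440716 · 4^{−44} = 309399856285778485315440716/309485009821345068724781056.
As a reduced fraction: E[X] = 77349964071444621328860179/77371252455336267181195264 ≈ 0.999725.
Is E[X] < 1? YES.
Since E[X] < 1, there exists a 4-coloring of K_{2023} with no monochromatic K_10; hence R_4(10) > 2023.

E[X] = 77349964071444621328860179/77371252455336267181195264 ≈ 0.999725; E[X] < 1, so R_4(10) > 2023.


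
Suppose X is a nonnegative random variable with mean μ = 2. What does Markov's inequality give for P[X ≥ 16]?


μ = E[X] = 2, a = 16.
Markov: P[X ≥ 16] ≤ μ/a = (2)/16 = 1/8.
Numerically: ≈ 0.125000.
(Since a = 16 > μ = 2.000000, the bound 1/8 is < 1 and informative.)

P[X ≥ 16] ≤ 1/8 ≈ 0.125000.


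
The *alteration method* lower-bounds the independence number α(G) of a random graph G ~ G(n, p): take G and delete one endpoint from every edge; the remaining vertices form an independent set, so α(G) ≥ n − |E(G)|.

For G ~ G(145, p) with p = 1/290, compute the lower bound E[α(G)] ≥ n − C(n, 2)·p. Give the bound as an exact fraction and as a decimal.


E[|E(G)|] = C(145, 2)·p = 10440 · (1/290) = 36.
E[α(G)] ≥ n − E[|E(G)|] = 145 − 36 = 109.
Numerically: ≈ 109.00000.
(This is only a lower bound; the true E[α(G)] may be larger.)

E[α(G)] ≥ 109 ≈ 109.00000.


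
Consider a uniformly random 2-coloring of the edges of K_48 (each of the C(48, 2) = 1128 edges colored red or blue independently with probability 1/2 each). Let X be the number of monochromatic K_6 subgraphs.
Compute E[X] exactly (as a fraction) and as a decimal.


Let X = Σ_S X_S over the C(48, 6) = 12271512 subsets S of size 6, where X_S = 1 if the K_6 on S is monochromatic.
For a fixed S, the K_6 on S has C(6, 2) = 15 edges. P[all 15 edges red] = (1/2)^15, and likewise for blue, so P[monochromatic] = 2·(1/2)^15 = 2^{1 − 15} = 1/16384.
By linearity of expectation: E[X] = C(48, 6) · 2^{1 − 15} = 12271512 · 1/16384 = 1533939/2048.
Numerically: E[X] ≈ 748.9937.

E[X] = C(48,6)·2^(1−C(6,2)) = 1533939/2048 ≈ 748.9937.


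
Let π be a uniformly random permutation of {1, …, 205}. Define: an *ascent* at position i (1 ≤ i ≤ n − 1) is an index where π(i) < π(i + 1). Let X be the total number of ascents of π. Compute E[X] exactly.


Write X = Σ X_I over i = 1, …, 204, with X_I the indicator of one ascent.
There are 204 indicators.
For each fixed i, the pair (π(i), π(i+1)) is a uniformly random ordered pair of distinct values from {1, …, 205}; by symmetry P[π(i) < π(i+1)] = 1/2.
By linearity: E[X] = 204 · (1/2) = (205 − 1) · (1/2) = 102 ≈ 102.000.

E[X] = 102 = 102.000.
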